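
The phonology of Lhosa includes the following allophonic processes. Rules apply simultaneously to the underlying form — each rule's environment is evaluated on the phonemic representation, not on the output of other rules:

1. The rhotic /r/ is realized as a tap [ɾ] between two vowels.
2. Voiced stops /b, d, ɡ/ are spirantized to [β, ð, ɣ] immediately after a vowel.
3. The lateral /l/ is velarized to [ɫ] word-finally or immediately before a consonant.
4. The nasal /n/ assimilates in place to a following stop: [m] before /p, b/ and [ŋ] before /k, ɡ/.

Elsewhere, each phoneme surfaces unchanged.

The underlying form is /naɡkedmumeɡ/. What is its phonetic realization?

[naɣkeðmumeɣ]

/n/ (word-initial): rule 4 targets it, but not before a labial or velar stop → unchanged [n].
/a/ — not in any rule's target class → [a].
/ɡ/ (between /a/ and /k/): immediately after a vowel, so rule 2 applies → [ɣ].
/k/ (between /ɡ/ and /e/) is unaffected → [k].
/e/ (between /k/ and /d/) is unaffected → [e].
/d/ meets the environment for rule 2 (immediately after a vowel) → [ð].
/m/ (between /d/ and /u/) is unaffected → [m].
/u/ stays [u].
/m/ (between /u/ and /e/): no rule targets it → [m].
/e/ — not in any rule's target class → [e].
/ɡ/ (word-final): immediately after a vowel, so rule 2 applies → [ɣ].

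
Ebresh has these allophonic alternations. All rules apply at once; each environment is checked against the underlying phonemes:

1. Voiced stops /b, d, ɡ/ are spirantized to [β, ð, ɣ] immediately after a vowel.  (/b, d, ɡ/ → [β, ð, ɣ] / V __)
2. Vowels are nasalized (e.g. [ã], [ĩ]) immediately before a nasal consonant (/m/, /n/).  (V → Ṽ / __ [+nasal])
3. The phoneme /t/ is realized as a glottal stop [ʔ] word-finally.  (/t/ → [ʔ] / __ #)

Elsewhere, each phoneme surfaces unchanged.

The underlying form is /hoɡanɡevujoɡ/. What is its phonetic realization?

[hoɣãnɡevujoɣ]

/h/ stays [h].
/o/ — between /h/ and /ɡ/; rule 2 does not apply here → [o].
/ɡ/ (between /o/ and /a/): immediately after a vowel, so rule 1 applies → [ɣ].
/a/ meets the environment for rule 2 (before a nasal consonant) → [ã].
/n/ (between /a/ and /ɡ/): no rule targets it → [n].
/ɡ/ (between /n/ and /e/) is in the target of rule 1 but the environment (immediately after a vowel) is not met → [ɡ].
/e/ (between /ɡ/ and /v/) is in the target of rule 2 but the environment (before a nasal consonant) is not met → [e].
/v/ — not in any rule's target class → [v].
/u/ (between /v/ and /j/) is in the target of rule 2 but the environment (before a nasal consonant) is not met → [u].
/j/ (between /u/ and /o/) is unaffected → [j].
/o/ (between /j/ and /ɡ/) is in the target of rule 2 but the environment (before a nasal consonant) is not met → [o].
/ɡ/ (word-final): immediately after a vowel, so rule 1 applies → [ɣ].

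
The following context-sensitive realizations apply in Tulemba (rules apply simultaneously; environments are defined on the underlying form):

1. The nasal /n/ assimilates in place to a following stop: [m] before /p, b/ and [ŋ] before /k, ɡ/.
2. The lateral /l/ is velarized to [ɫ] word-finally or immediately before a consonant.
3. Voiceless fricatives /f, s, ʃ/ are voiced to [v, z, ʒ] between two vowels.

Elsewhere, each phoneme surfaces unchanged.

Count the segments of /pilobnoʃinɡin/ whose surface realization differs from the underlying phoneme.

Segments that undergo a rule: /ʃ/ → [ʒ] (rule 3); /n/ → [ŋ] (rule 1).
All other segments surface unchanged.

2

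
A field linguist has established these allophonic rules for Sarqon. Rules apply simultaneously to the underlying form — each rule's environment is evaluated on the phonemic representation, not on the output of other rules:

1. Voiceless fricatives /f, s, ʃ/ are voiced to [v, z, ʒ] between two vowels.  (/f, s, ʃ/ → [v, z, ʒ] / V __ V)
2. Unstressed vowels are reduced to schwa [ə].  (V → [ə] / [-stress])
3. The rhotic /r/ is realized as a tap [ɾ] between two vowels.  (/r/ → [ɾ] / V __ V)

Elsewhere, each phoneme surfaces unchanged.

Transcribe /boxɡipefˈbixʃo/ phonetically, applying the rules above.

[bəxɡəpəfˈbixʃə]

/b/ (word-initial) is unaffected → [b].
Rule 2 applies to /o/ (between /b/ and /x/: in an unstressed syllable) → [ə].
/x/ stays [x].
/ɡ/ stays [ɡ].
/i/ (between /ɡ/ and /p/): in an unstressed syllable, so rule 2 applies → [ə].
/p/ — not in any rule's target class → [p].
/e/ (between /p/ and /f/): in an unstressed syllable, so rule 2 applies → [ə].
/f/ (between /e/ and /b/) fails the environment for rule 1, so it stays [f].
/b/ (between /f/ and /i/) is unaffected → [b].
/i/ (between /b/ and /x/) is in the target of rule 2 but the environment (in an unstressed syllable) is not met → [i].
/x/ stays [x].
/ʃ/ (between /x/ and /o/): rule 1 targets it, but not between two vowels → unchanged [ʃ].
/o/ meets the environment for rule 2 (in an unstressed syllable) → [ə].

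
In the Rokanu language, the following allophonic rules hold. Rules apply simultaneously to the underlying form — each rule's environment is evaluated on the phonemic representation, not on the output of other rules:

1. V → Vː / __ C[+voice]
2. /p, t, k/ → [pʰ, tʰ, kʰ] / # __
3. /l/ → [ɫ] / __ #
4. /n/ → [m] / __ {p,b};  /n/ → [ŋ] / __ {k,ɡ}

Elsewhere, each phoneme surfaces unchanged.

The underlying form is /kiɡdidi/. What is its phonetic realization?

[kʰiːɡdiːdi]

/k/ (word-initial): word-initially, so rule 2 applies → [kʰ].
/i/ — between /k/ and /ɡ/, before a voiced consonant — surfaces as [iː] (rule 1).
/ɡ/ stays [ɡ].
/d/ (between /ɡ/ and /i/): no rule targets it → [d].
/i/ — between /d/ and /d/, before a voiced consonant — surfaces as [iː] (rule 1).
/d/ (between /i/ and /i/) is unaffected → [d].
/i/ (word-final): rule 1 targets it, but not before a voiced consonant → unchanged [i].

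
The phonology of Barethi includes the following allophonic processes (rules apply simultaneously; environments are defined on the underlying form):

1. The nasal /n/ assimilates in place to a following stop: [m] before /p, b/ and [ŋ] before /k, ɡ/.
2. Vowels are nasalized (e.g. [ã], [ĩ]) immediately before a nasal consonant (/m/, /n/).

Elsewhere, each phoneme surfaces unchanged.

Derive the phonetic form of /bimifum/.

/b/ (word-initial) is unaffected → [b].
/i/ meets the environment for rule 2 (before a nasal consonant) → [ĩ].
/m/ stays [m].
/i/ — between /m/ and /f/; rule 2 does not apply here → [i].
/f/ (between /i/ and /u/): no rule targets it → [f].
Rule 2 applies to /u/ (between /f/ and /m/: before a nasal consonant) → [ũ].
/m/ (word-final): no rule targets it → [m].

[bĩmifũm]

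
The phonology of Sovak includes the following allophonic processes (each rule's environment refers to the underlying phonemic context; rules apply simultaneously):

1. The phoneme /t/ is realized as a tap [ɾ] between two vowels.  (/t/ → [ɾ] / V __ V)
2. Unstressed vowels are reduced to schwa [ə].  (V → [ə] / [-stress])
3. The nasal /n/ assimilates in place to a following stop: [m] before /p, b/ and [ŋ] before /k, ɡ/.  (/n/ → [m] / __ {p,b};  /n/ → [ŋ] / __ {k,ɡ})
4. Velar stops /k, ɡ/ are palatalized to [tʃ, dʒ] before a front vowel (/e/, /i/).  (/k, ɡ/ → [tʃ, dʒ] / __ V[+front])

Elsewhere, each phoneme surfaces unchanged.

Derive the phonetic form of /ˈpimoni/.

/p/ — not in any rule's target class → [p].
/i/ — between /p/ and /m/; rule 2 does not apply here → [i].
/m/ (between /i/ and /o/) is unaffected → [m].
/o/ (between /m/ and /n/): in an unstressed syllable, so rule 2 applies → [ə].
/n/ (between /o/ and /i/): rule 3 targets it, but not before a labial or velar stop → unchanged [n].
Rule 2 applies to /i/ (word-final: in an unstressed syllable) → [ə].

[ˈpimənə]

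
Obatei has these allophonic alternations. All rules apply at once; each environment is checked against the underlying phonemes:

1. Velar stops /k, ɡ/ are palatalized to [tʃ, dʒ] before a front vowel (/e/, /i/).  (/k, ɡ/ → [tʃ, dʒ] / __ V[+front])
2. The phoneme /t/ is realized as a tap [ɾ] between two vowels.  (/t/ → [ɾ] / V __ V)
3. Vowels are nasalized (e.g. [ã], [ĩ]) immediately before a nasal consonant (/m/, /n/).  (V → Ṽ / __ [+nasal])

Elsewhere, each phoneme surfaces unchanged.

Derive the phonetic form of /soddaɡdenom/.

/s/ stays [s].
/o/ (between /s/ and /d/) is in the target of rule 3 but the environment (before a nasal consonant) is not met → [o].
/d/ — not in any rule's target class → [d].
/d/ (between /d/ and /a/): no rule targets it → [d].
/a/ (between /d/ and /ɡ/) fails the environment for rule 3, so it stays [a].
/ɡ/ — between /a/ and /d/; rule 1 does not apply here → [ɡ].
/d/ (between /ɡ/ and /e/) is unaffected → [d].
/e/ (between /d/ and /n/): before a nasal consonant, so rule 3 applies → [ẽ].
/n/ (between /e/ and /o/): no rule targets it → [n].
/o/ (between /n/ and /m/) occurs before a nasal consonant → [õ] by rule 3.
/m/ (word-final) is unaffected → [m].

[soddaɡdẽnõm]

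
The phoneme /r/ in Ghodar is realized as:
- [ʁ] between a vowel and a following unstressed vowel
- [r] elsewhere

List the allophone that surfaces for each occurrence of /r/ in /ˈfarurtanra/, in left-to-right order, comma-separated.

Occurrence 1 (position 3): between a vowel and a following unstressed vowel → [ʁ].
Occurrence 2 (position 5): no conditioning environment matches → elsewhere allophone [r].
Occurrence 3 (position 9): no conditioning environment matches → elsewhere allophone [r].

[ʁ], [r], [r]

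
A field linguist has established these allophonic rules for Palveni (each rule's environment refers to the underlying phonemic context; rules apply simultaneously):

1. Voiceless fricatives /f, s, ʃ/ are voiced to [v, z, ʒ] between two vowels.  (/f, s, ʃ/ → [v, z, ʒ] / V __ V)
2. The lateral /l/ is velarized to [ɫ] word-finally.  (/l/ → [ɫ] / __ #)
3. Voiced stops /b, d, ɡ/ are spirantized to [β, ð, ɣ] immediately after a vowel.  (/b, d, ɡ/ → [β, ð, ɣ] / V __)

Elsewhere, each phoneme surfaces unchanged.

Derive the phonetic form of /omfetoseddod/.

[omfetozeðdoð]

/o/ (word-initial) is unaffected → [o].
/m/ (between /o/ and /f/): no rule targets it → [m].
/f/ — between /m/ and /e/; rule 1 does not apply here → [f].
/e/ (between /f/ and /t/): no rule targets it → [e].
/t/ stays [t].
/o/ (between /t/ and /s/): no rule targets it → [o].
/s/ — between /o/ and /e/, between two vowels — surfaces as [z] (rule 1).
/e/ stays [e].
Rule 3 applies to /d/ (between /e/ and /d/: immediately after a vowel) → [ð].
/d/ (between /d/ and /o/) fails the environment for rule 3, so it stays [d].
/o/ (between /d/ and /d/): no rule targets it → [o].
/d/ — word-final, immediately after a vowel — surfaces as [ð] (rule 3).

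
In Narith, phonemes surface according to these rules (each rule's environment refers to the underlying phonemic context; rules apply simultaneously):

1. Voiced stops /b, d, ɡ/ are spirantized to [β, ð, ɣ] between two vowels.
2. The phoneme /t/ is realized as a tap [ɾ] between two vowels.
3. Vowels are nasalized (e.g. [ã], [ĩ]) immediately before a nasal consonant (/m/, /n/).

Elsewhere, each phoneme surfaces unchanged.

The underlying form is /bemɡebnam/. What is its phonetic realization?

[bẽmɡebnãm]

/b/ (word-initial): rule 1 targets it, but not between two vowels → unchanged [b].
/e/ (between /b/ and /m/): before a nasal consonant, so rule 3 applies → [ẽ].
/m/ (between /e/ and /ɡ/) is unaffected → [m].
/ɡ/ (between /m/ and /e/) fails the environment for rule 1, so it stays [ɡ].
/e/ (between /ɡ/ and /b/) fails the environment for rule 3, so it stays [e].
/b/ (between /e/ and /n/): rule 1 targets it, but not between two vowels → unchanged [b].
/n/ (between /b/ and /a/) is unaffected → [n].
/a/ (between /n/ and /m/): before a nasal consonant, so rule 3 applies → [ã].
/m/ (word-final): no rule targets it → [m].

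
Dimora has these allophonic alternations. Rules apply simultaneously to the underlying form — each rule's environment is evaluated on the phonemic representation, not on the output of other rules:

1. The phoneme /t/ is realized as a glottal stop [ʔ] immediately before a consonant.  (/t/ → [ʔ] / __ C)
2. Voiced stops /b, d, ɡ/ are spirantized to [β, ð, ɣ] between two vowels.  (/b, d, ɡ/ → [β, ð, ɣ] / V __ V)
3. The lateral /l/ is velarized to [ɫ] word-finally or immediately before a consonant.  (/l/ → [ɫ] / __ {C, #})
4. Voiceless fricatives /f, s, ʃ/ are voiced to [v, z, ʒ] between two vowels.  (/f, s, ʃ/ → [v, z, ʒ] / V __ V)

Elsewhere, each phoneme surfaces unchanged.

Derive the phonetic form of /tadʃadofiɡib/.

/t/ (word-initial) is in the target of rule 1 but the environment (immediately before a consonant) is not met → [t].
/a/ (between /t/ and /d/): no rule targets it → [a].
/d/ — between /a/ and /ʃ/; rule 2 does not apply here → [d].
/ʃ/ — between /d/ and /a/; rule 4 does not apply here → [ʃ].
/a/ (between /ʃ/ and /d/) is unaffected → [a].
Rule 2 applies to /d/ (between /a/ and /o/: between two vowels) → [ð].
/o/ — not in any rule's target class → [o].
/f/ — between /o/ and /i/, between two vowels — surfaces as [v] (rule 4).
/i/ (between /f/ and /ɡ/) is unaffected → [i].
/ɡ/ meets the environment for rule 2 (between two vowels) → [ɣ].
/i/ (between /ɡ/ and /b/) is unaffected → [i].
/b/ (word-final) is in the target of rule 2 but the environment (between two vowels) is not met → [b].

[tadʃaðoviɣib]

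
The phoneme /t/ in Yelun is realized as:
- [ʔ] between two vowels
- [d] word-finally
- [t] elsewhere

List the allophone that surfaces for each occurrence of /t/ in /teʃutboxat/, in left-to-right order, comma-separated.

[t], [t], [d]

Occurrence 1 (position 1): no conditioning environment matches → elsewhere allophone [t].
Occurrence 2 (position 5): no conditioning environment matches → elsewhere allophone [t].
Occurrence 3 (position 10): word-finally → [d].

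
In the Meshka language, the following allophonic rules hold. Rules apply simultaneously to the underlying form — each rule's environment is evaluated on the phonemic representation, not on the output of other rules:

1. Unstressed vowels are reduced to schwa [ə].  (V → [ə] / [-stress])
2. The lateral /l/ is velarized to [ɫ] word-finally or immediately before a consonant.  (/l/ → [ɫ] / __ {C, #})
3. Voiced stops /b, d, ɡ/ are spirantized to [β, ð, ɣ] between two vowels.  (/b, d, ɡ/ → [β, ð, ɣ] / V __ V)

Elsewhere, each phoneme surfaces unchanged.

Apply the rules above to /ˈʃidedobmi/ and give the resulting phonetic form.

/i/ (between /ʃ/ and /d/) fails the environment for rule 1, so it stays [i].
/d/ meets the environment for rule 3 (between two vowels) → [ð].
Rule 1 applies to /e/ (between /d/ and /d/: in an unstressed syllable) → [ə].
/d/ meets the environment for rule 3 (between two vowels) → [ð].
/o/ meets the environment for rule 1 (in an unstressed syllable) → [ə].
/b/ (between /o/ and /m/) fails the environment for rule 3, so it stays [b].
/i/ (word-final) occurs in an unstressed syllable → [ə] by rule 1.

[ˈʃiðəðəbmə]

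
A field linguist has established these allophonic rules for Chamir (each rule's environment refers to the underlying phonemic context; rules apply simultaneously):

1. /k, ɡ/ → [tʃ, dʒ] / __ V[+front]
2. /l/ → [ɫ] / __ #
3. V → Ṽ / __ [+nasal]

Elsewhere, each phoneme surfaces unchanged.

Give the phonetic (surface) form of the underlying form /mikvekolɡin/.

/i/ — between /m/ and /k/; rule 3 does not apply here → [i].
/k/ (between /i/ and /v/): rule 1 targets it, but not before a front vowel → unchanged [k].
/e/ (between /v/ and /k/): rule 3 targets it, but not before a nasal consonant → unchanged [e].
/k/ (between /e/ and /o/) is in the target of rule 1 but the environment (before a front vowel) is not met → [k].
/o/ (between /k/ and /l/) fails the environment for rule 3, so it stays [o].
/l/ (between /o/ and /ɡ/) is in the target of rule 2 but the environment (word-finally) is not met → [l].
/ɡ/ meets the environment for rule 1 (before a front vowel) → [dʒ].
/i/ — between /ɡ/ and /n/, before a nasal consonant — surfaces as [ĩ] (rule 3).

[mikvekoldʒĩn]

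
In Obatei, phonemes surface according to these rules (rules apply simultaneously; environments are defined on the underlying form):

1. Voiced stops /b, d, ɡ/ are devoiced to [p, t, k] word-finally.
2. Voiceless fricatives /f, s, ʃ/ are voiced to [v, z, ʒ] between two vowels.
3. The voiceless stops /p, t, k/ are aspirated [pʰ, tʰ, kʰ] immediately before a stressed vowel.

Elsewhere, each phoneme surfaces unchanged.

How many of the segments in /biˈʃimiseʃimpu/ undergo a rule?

3

Segments that undergo a rule: /ʃ/ → [ʒ] (rule 2); /s/ → [z] (rule 2); /ʃ/ → [ʒ] (rule 2).
All other segments surface unchanged.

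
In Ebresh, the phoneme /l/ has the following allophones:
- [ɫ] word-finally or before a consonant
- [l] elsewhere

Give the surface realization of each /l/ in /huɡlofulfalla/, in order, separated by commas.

[l], [ɫ], [ɫ], [l]

Occurrence 1 (position 4): no conditioning environment matches → elsewhere allophone [l].
Occurrence 2 (position 8): word-finally or before a consonant → [ɫ].
Occurrence 3 (position 11): word-finally or before a consonant → [ɫ].
Occurrence 4 (position 12): no conditioning environment matches → elsewhere allophone [l].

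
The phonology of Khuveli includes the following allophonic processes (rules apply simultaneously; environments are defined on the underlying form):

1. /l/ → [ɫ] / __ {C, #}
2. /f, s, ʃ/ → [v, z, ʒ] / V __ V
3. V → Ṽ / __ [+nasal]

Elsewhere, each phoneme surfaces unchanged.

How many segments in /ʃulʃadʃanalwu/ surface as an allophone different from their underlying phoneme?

3

Segments that undergo a rule: /l/ → [ɫ] (rule 1); /a/ → [ã] (rule 3); /l/ → [ɫ] (rule 1).
All other segments surface unchanged.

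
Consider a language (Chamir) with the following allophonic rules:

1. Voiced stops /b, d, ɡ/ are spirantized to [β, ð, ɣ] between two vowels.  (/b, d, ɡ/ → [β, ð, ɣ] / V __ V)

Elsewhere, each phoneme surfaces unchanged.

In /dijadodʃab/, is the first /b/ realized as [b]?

/b/ (word-final) fails the environment for rule 1, so it stays [b].
The actual realization is [b], which matches [b].

Yes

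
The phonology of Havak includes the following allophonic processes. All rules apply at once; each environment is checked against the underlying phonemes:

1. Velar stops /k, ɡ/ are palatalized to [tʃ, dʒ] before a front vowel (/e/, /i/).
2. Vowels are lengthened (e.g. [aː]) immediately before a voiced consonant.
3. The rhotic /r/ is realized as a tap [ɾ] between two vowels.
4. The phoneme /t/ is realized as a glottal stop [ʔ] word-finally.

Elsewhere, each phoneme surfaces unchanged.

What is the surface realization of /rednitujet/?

[reːdnituːjeʔ]

/r/ (word-initial) fails the environment for rule 3, so it stays [r].
/e/ (between /r/ and /d/) occurs before a voiced consonant → [eː] by rule 2.
/i/ (between /n/ and /t/): rule 2 targets it, but not before a voiced consonant → unchanged [i].
/t/ (between /i/ and /u/) fails the environment for rule 4, so it stays [t].
/u/ (between /t/ and /j/): before a voiced consonant, so rule 2 applies → [uː].
/e/ (between /j/ and /t/) fails the environment for rule 2, so it stays [e].
/t/ meets the environment for rule 4 (word-finally) → [ʔ].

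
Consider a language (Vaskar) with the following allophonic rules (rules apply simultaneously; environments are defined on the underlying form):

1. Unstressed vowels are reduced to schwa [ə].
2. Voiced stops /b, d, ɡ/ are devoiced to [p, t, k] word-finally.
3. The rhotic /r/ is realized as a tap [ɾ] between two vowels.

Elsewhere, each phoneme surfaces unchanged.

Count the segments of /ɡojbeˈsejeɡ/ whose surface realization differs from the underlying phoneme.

4

Segments that undergo a rule: /o/ → [ə] (rule 1); /e/ → [ə] (rule 1); /e/ → [ə] (rule 1); /ɡ/ → [k] (rule 2).
All other segments surface unchanged.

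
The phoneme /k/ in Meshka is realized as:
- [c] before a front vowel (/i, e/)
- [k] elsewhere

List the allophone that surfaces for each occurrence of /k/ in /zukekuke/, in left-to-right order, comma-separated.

Occurrence 1 (position 3): before a front vowel (/i, e/) → [c].
Occurrence 2 (position 5): no conditioning environment matches → elsewhere allophone [k].
Occurrence 3 (position 7): before a front vowel (/i, e/) → [c].

[c], [k], [c]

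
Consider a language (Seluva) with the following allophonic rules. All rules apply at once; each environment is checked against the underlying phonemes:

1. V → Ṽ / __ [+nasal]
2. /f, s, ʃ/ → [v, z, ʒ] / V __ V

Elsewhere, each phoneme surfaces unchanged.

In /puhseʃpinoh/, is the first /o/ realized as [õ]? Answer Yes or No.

/o/ — between /n/ and /h/; rule 1 does not apply here → [o].
The actual realization is [o], not [õ].

No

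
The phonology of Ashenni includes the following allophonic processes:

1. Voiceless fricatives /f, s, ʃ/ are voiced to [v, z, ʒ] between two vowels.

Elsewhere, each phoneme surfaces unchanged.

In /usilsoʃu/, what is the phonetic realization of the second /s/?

[s]

/s/ (between /l/ and /o/) is in the target of rule 1 but the environment (between two vowels) is not met → [s].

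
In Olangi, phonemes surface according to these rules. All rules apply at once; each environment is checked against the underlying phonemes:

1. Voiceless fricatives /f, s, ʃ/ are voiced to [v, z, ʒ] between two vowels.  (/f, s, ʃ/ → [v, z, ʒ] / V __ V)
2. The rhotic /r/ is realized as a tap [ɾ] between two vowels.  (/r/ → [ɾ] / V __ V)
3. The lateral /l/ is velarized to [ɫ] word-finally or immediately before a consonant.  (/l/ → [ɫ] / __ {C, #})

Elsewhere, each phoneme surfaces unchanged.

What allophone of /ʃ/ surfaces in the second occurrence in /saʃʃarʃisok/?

[ʃ]

/ʃ/ (between /ʃ/ and /a/) is in the target of rule 1 but the environment (between two vowels) is not met → [ʃ].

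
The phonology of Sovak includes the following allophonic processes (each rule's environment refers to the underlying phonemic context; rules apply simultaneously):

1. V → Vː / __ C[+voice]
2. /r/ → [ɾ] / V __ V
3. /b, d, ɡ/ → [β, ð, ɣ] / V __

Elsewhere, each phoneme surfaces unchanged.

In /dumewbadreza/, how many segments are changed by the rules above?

Segments that undergo a rule: /u/ → [uː] (rule 1); /e/ → [eː] (rule 1); /a/ → [aː] (rule 1); /d/ → [ð] (rule 3); /e/ → [eː] (rule 1).
All other segments surface unchanged.

5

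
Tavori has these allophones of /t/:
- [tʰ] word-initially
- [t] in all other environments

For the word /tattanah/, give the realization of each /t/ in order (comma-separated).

Occurrence 1 (position 1): word-initially → [tʰ].
Occurrence 2 (position 3): no conditioning environment matches → elsewhere allophone [t].
Occurrence 3 (position 4): no conditioning environment matches → elsewhere allophone [t].

[tʰ], [t], [t]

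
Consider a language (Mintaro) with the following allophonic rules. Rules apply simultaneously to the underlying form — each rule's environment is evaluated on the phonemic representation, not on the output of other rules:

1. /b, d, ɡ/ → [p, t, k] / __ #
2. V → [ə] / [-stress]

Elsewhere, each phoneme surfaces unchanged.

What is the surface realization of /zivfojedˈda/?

/z/ (word-initial): no rule targets it → [z].
/i/ meets the environment for rule 2 (in an unstressed syllable) → [ə].
/v/ (between /i/ and /f/): no rule targets it → [v].
/f/ (between /v/ and /o/) is unaffected → [f].
/o/ meets the environment for rule 2 (in an unstressed syllable) → [ə].
/j/ (between /o/ and /e/) is unaffected → [j].
/e/ — between /j/ and /d/, in an unstressed syllable — surfaces as [ə] (rule 2).
/d/ — between /e/ and /d/; rule 1 does not apply here → [d].
/d/ (between /d/ and /a/) fails the environment for rule 1, so it stays [d].
/a/ (word-final) is in the target of rule 2 but the environment (in an unstressed syllable) is not met → [a].

[zəvfəjədˈda]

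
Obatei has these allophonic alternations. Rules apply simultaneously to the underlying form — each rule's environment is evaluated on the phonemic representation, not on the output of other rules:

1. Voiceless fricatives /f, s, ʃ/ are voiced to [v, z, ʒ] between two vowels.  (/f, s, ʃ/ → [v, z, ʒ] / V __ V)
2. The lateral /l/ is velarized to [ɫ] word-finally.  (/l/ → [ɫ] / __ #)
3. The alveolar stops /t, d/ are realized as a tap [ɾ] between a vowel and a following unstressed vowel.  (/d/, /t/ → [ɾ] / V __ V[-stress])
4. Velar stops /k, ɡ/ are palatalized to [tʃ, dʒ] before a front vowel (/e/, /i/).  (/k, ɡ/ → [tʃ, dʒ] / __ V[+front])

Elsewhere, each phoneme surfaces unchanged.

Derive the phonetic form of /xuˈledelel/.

[xuˈleɾeleɫ]

/x/ (word-initial) is unaffected → [x].
/u/ (between /x/ and /l/) is unaffected → [u].
/l/ (between /u/ and /e/) fails the environment for rule 2, so it stays [l].
/e/ (between /l/ and /d/): no rule targets it → [e].
/d/ (between /e/ and /e/) occurs between a vowel and a following unstressed vowel → [ɾ] by rule 3.
/e/ — not in any rule's target class → [e].
/l/ (between /e/ and /e/): rule 2 targets it, but not word-finally → unchanged [l].
/e/ (between /l/ and /l/): no rule targets it → [e].
/l/ meets the environment for rule 2 (word-finally) → [ɫ].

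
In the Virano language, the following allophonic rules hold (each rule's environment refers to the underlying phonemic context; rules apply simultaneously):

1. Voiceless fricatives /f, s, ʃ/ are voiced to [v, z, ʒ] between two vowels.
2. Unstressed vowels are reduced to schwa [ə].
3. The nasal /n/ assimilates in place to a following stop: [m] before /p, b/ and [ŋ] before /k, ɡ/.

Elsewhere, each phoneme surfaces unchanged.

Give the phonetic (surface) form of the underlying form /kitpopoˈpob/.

/k/ — not in any rule's target class → [k].
/i/ — between /k/ and /t/, in an unstressed syllable — surfaces as [ə] (rule 2).
/t/ (between /i/ and /p/) is unaffected → [t].
/p/ stays [p].
Rule 2 applies to /o/ (between /p/ and /p/: in an unstressed syllable) → [ə].
/p/ — not in any rule's target class → [p].
/o/ — between /p/ and /p/, in an unstressed syllable — surfaces as [ə] (rule 2).
/p/ (between /o/ and /o/): no rule targets it → [p].
/o/ (between /p/ and /b/): rule 2 targets it, but not in an unstressed syllable → unchanged [o].
/b/ stays [b].

[kətpəpəˈpob]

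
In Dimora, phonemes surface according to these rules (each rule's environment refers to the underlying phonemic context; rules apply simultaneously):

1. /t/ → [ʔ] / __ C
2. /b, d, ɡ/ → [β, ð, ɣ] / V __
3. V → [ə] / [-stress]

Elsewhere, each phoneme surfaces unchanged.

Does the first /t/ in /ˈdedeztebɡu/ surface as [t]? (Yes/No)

/t/ (between /z/ and /e/) fails the environment for rule 1, so it stays [t].
The actual realization is [t], which matches [t].

Yes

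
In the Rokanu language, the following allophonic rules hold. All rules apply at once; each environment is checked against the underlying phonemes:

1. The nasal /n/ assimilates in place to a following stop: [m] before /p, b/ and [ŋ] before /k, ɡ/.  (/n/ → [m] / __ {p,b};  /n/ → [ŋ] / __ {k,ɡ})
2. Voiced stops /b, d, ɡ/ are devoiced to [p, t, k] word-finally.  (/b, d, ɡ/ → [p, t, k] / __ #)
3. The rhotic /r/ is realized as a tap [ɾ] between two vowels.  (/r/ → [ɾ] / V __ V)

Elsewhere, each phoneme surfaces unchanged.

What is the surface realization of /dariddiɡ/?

/d/ (word-initial) is in the target of rule 2 but the environment (word-finally) is not met → [d].
/a/ stays [a].
/r/ meets the environment for rule 3 (between two vowels) → [ɾ].
/i/ — not in any rule's target class → [i].
/d/ (between /i/ and /d/): rule 2 targets it, but not word-finally → unchanged [d].
/d/ (between /d/ and /i/): rule 2 targets it, but not word-finally → unchanged [d].
/i/ — not in any rule's target class → [i].
/ɡ/ meets the environment for rule 2 (word-finally) → [k].

[daɾiddik]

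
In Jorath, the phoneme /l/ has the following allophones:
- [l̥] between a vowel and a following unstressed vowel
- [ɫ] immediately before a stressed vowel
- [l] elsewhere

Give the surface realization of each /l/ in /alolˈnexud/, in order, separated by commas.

[l̥], [l]

Occurrence 1 (position 2): between a vowel and a following unstressed vowel → [l̥].
Occurrence 2 (position 4): no conditioning environment matches → elsewhere allophone [l].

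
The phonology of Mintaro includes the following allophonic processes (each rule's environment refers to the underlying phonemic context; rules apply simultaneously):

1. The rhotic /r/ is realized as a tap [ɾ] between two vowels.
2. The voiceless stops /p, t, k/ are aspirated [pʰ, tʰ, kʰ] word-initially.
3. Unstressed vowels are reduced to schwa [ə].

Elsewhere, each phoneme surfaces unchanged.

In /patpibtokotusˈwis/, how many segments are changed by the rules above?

6

Segments that undergo a rule: /p/ → [pʰ] (rule 2); /a/ → [ə] (rule 3); /i/ → [ə] (rule 3); /o/ → [ə] (rule 3); /o/ → [ə] (rule 3); /u/ → [ə] (rule 3).
All other segments surface unchanged.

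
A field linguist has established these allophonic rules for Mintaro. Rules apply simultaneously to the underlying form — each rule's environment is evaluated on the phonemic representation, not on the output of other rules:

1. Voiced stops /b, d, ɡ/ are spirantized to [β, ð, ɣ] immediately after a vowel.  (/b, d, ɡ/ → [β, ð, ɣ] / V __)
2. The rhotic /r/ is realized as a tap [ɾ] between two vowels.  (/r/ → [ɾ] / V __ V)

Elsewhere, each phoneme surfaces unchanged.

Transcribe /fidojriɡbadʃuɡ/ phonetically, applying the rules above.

Rule 1 applies to /d/ (between /i/ and /o/: immediately after a vowel) → [ð].
/r/ (between /j/ and /i/): rule 2 targets it, but not between two vowels → unchanged [r].
/ɡ/ (between /i/ and /b/) occurs immediately after a vowel → [ɣ] by rule 1.
/b/ (between /ɡ/ and /a/) is in the target of rule 1 but the environment (immediately after a vowel) is not met → [b].
Rule 1 applies to /d/ (between /a/ and /ʃ/: immediately after a vowel) → [ð].
/ɡ/ meets the environment for rule 1 (immediately after a vowel) → [ɣ].

[fiðojriɣbaðʃuɣ]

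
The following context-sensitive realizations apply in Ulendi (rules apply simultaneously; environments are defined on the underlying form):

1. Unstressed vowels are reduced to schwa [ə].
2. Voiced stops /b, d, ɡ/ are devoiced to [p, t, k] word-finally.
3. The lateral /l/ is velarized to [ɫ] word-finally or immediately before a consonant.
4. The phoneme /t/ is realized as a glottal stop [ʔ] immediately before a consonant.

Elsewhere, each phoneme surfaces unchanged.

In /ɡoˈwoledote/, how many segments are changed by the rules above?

Segments that undergo a rule: /o/ → [ə] (rule 1); /e/ → [ə] (rule 1); /o/ → [ə] (rule 1); /e/ → [ə] (rule 1).
All other segments surface unchanged.

4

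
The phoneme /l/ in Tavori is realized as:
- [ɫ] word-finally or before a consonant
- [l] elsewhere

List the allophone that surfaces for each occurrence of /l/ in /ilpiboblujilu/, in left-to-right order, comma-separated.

Occurrence 1 (position 2): word-finally or before a consonant → [ɫ].
Occurrence 2 (position 8): no conditioning environment matches → elsewhere allophone [l].
Occurrence 3 (position 12): no conditioning environment matches → elsewhere allophone [l].

[ɫ], [l], [l]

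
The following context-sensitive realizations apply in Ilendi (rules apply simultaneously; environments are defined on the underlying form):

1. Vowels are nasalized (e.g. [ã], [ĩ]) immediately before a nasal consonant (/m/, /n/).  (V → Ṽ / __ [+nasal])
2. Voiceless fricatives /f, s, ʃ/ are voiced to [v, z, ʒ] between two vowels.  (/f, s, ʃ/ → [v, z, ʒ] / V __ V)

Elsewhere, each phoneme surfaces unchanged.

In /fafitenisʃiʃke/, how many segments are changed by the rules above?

Segments that undergo a rule: /f/ → [v] (rule 2); /e/ → [ẽ] (rule 1).
All other segments surface unchanged.

2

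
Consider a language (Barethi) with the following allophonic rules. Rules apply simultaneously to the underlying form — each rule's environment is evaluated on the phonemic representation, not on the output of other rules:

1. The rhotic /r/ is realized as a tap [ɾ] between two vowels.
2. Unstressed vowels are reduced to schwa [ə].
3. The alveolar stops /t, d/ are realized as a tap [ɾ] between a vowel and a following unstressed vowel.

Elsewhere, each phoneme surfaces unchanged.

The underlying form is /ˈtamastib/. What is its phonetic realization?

/t/ — word-initial; rule 3 does not apply here → [t].
/a/ (between /t/ and /m/) fails the environment for rule 2, so it stays [a].
/m/ (between /a/ and /a/) is unaffected → [m].
/a/ meets the environment for rule 2 (in an unstressed syllable) → [ə].
/s/ — not in any rule's target class → [s].
/t/ (between /s/ and /i/) fails the environment for rule 3, so it stays [t].
/i/ — between /t/ and /b/, in an unstressed syllable — surfaces as [ə] (rule 2).
/b/ (word-final) is unaffected → [b].

[ˈtaməstəb]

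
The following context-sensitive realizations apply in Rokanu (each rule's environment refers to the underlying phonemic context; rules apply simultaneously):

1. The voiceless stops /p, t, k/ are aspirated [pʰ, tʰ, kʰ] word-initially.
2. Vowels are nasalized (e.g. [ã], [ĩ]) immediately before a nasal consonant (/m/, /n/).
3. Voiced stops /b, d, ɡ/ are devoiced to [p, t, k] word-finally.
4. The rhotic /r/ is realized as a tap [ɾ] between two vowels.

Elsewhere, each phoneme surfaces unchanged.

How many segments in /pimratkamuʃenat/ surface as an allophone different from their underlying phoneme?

4

Segments that undergo a rule: /p/ → [pʰ] (rule 1); /i/ → [ĩ] (rule 2); /a/ → [ã] (rule 2); /e/ → [ẽ] (rule 2).
All other segments surface unchanged.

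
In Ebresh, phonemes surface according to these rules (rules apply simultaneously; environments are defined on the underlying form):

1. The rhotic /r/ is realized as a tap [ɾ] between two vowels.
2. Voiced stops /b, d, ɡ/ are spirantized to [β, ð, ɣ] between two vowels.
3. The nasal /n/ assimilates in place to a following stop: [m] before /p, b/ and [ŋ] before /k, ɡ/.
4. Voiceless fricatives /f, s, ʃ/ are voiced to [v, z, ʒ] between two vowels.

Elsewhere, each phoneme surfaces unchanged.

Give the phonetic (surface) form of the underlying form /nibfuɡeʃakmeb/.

[nibfuɣeʒakmeb]

/n/ (word-initial) fails the environment for rule 3, so it stays [n].
/i/ stays [i].
/b/ (between /i/ and /f/) is in the target of rule 2 but the environment (between two vowels) is not met → [b].
/f/ (between /b/ and /u/) fails the environment for rule 4, so it stays [f].
/u/ — not in any rule's target class → [u].
Rule 2 applies to /ɡ/ (between /u/ and /e/: between two vowels) → [ɣ].
/e/ (between /ɡ/ and /ʃ/): no rule targets it → [e].
/ʃ/ meets the environment for rule 4 (between two vowels) → [ʒ].
/a/ (between /ʃ/ and /k/): no rule targets it → [a].
/k/ stays [k].
/m/ (between /k/ and /e/) is unaffected → [m].
/e/ stays [e].
/b/ (word-final): rule 2 targets it, but not between two vowels → unchanged [b].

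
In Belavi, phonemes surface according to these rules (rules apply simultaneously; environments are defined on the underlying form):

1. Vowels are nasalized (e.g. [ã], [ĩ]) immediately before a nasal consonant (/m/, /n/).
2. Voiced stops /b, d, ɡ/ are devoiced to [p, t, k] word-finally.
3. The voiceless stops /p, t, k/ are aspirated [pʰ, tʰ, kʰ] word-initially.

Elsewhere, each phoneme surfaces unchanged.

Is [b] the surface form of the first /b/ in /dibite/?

/b/ (between /i/ and /i/) fails the environment for rule 2, so it stays [b].
The actual realization is [b], which matches [b].

Yes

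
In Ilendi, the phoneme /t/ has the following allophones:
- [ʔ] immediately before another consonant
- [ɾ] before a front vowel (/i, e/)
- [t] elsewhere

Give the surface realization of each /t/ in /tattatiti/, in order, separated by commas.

[t], [ʔ], [t], [ɾ], [ɾ]

Occurrence 1 (position 1): no conditioning environment matches → elsewhere allophone [t].
Occurrence 2 (position 3): immediately before another consonant → [ʔ].
Occurrence 3 (position 4): no conditioning environment matches → elsewhere allophone [t].
Occurrence 4 (position 6): before a front vowel (/i, e/) → [ɾ].
Occurrence 5 (position 8): before a front vowel (/i, e/) → [ɾ].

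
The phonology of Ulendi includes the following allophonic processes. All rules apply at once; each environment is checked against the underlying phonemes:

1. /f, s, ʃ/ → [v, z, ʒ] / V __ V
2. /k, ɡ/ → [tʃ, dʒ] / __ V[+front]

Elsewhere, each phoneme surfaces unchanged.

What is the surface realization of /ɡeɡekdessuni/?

/ɡ/ (word-initial) occurs before a front vowel → [dʒ] by rule 2.
/e/ (between /ɡ/ and /ɡ/) is unaffected → [e].
/ɡ/ meets the environment for rule 2 (before a front vowel) → [dʒ].
/e/ stays [e].
/k/ (between /e/ and /d/): rule 2 targets it, but not before a front vowel → unchanged [k].
/d/ stays [d].
/e/ (between /d/ and /s/) is unaffected → [e].
/s/ (between /e/ and /s/) is in the target of rule 1 but the environment (between two vowels) is not met → [s].
/s/ — between /s/ and /u/; rule 1 does not apply here → [s].
/u/ (between /s/ and /n/) is unaffected → [u].
/n/ stays [n].
/i/ — not in any rule's target class → [i].

[dʒedʒekdessuni]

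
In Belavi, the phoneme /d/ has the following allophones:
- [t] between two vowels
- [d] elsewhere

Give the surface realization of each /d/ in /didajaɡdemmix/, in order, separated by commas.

[d], [t], [d]

Occurrence 1 (position 1): no conditioning environment matches → elsewhere allophone [d].
Occurrence 2 (position 3): between two vowels → [t].
Occurrence 3 (position 8): no conditioning environment matches → elsewhere allophone [d].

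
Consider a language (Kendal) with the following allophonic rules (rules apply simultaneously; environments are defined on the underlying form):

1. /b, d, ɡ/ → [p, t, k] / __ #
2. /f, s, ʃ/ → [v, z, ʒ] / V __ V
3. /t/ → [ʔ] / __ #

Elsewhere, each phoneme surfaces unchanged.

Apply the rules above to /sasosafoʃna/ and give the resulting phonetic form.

[sazozavoʃna]

/s/ (word-initial) fails the environment for rule 2, so it stays [s].
/s/ — between /a/ and /o/, between two vowels — surfaces as [z] (rule 2).
/s/ (between /o/ and /a/): between two vowels, so rule 2 applies → [z].
Rule 2 applies to /f/ (between /a/ and /o/: between two vowels) → [v].
/ʃ/ (between /o/ and /n/): rule 2 targets it, but not between two vowels → unchanged [ʃ].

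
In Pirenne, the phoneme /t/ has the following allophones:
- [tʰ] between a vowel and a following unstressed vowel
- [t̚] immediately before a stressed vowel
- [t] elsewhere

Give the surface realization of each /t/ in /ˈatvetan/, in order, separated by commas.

[t], [tʰ]

Occurrence 1 (position 2): no conditioning environment matches → elsewhere allophone [t].
Occurrence 2 (position 5): between a vowel and a following unstressed vowel → [tʰ].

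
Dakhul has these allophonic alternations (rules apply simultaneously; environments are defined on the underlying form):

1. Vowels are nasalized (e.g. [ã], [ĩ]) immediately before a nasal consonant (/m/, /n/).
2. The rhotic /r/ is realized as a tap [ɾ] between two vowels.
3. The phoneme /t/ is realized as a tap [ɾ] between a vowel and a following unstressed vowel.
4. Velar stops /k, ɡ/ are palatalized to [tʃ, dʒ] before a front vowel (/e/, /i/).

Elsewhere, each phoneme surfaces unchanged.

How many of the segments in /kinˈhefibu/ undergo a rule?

2

Segments that undergo a rule: /k/ → [tʃ] (rule 4); /i/ → [ĩ] (rule 1).
All other segments surface unchanged.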